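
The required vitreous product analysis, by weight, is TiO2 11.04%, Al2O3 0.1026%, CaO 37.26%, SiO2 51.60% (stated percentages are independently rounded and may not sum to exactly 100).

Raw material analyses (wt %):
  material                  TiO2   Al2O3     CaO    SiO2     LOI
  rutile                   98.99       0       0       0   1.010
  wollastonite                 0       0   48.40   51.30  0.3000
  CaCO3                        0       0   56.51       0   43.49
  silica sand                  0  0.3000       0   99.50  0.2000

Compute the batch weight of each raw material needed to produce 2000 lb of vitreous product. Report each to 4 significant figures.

Batch per 2000 lb vitreous product:
  rutile: 223.1 lb
  wollastonite: 685.0 lb
  CaCO3: 732.0 lb
  silica sand: 684.0 lb
Total batch = 2324 lb; LOI loss = 324.0 lb; yield = 86.06%

Working values are printed rounded to four significant figures at each printed step; every computation maintains exact precision end to end. Each reported figure is rounded just once. All derived quantities are carried from the weighed amounts for 2000 lb of glass in full float precision (totals, net glass mass, ignition loss, the yield, four oxide percentages) exactly as printed in the problem or answer text.
Per-oxide target masses for 2000 lb vitreous product:
  TiO2: 11.04% × 2000 = 220.8 lb
  Al2O3: 0.1026% × 2000 = 2.052 lb
  CaO: 37.26% × 2000 = 745.2 lb
  SiO2: 51.60% × 2000 = 1032 lb
A balance pass over the oxides, using the reported weights, relative to the basis at hand (oxide sums agree with the targets once rounding is allowed for):
  TiO2: 223.1·0.9899 = 220.8 lb (target 220.8 lb)
  Al2O3: 684.0·0.003000 = 2.052 lb (target 2.052 lb)
  CaO: 685.0·0.4840 + 732.0·0.5651 = 745.2 lb (target 745.2 lb)
  SiO2: 685.0·0.5130 + 684.0·0.9950 = 1032 lb (target 1032 lb)
Auditing the glass mass value: batch total minus LOI = 2000 lb (per-oxide target masses sum to 2000 lb; versus the stated basis of 2000 lb — gaps are rounding artifacts).
Batch grand total — Σ batch = 2324 lb; LOI removed, Σ of batch·LOI: 324.0 lb; yield: glass divided by total = 86.06%.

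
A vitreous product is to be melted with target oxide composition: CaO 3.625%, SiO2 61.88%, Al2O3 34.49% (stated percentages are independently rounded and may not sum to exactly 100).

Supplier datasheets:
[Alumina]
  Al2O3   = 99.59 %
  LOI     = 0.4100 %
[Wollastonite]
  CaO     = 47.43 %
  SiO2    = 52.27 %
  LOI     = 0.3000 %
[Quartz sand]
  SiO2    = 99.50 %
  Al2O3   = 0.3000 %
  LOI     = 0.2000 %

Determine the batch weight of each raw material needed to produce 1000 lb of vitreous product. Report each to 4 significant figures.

Every computation carries full precision at every stage — values along the way appear, with 4-significant-digit rounding, between the steps; exactly one rounding is applied to every reported number; derived quantities (glass mass, the totals, ignition loss, three oxide percentages, the yield) are computed at exact precision from the batch weights at 1000 lb of glass, as set out in problem or answer.
Target oxide masses per 1000 lb vitreous product:
  CaO: 3.625% × 1000 = 36.25 lb
  SiO2: 61.88% × 1000 = 618.8 lb
  Al2O3: 34.49% × 1000 = 344.9 lb
A balance pass over the oxides, with the batch weights as given, versus the basis set out (sum by sum, the targets are met modulo rounding of the values):
  CaO: 76.43·0.4743 = 36.25 lb (target 36.25 lb)
  SiO2: 76.43·0.5227 + 581.8·0.9950 = 618.8 lb (target 618.8 lb)
  Al2O3: 344.6·0.9959 + 581.8·0.003000 = 344.9 lb (target 344.9 lb)
Auditing the glass mass value: the batch minus its LOI: 1000 lb (the targets, summed, come to 1000 lb; against the stated basis, 1000 lb — rounding explains the deltas).
Total batch = Σ batch = 1003 lb; loss to ignition Σ batch·LOI = 2.806 lb; glass ÷ batch gives a yield of 99.72%.

Batch per 1000 lb vitreous product:
  Alumina: 344.6 lb
  Wollastonite: 76.43 lb
  Quartz sand: 581.8 lb
Total batch = 1003 lb; LOI loss = 2.806 lb; yield = 99.72%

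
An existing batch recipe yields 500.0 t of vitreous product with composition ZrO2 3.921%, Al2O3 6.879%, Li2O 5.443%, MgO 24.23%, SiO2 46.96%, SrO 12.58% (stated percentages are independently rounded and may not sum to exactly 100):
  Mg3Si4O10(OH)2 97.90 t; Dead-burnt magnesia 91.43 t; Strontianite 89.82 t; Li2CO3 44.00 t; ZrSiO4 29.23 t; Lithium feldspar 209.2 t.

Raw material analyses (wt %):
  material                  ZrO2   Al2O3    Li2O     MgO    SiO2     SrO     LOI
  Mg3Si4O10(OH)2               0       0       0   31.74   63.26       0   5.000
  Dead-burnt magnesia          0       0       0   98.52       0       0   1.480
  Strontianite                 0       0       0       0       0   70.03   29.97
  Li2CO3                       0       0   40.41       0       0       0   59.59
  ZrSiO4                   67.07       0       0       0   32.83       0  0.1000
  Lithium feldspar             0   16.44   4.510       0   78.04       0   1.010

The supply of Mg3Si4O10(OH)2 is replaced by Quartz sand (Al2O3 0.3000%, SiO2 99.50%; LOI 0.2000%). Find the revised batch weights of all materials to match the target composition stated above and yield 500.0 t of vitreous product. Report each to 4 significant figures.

Revised batch per 500.0 t vitreous product:
  Quartz sand: 63.15 t
  Dead-burnt magnesia: 123.0 t
  Strontianite: 89.82 t
  Li2CO3: 44.13 t
  ZrSiO4: 29.23 t
  Lithium feldspar: 208.1 t
Total batch = 557.4 t; LOI loss = 57.29 t

Working values are rounded to 4 significant digits when quoted; the working math holds full precision throughout. Each reported number takes just one rounding. All derived quantities are recomputed starting from the weights for 500.0 t of glass in full float precision (six oxide percentages, totals, ignition loss, yield, glass mass) exactly as printed in either problem or answer.
Target oxide masses per 500.0 t vitreous product:
  ZrO2: 3.921% × 500.0 = 19.60 t
  Al2O3: 6.879% × 500.0 = 34.40 t
  Li2O: 5.443% × 500.0 = 27.22 t
  MgO: 24.23% × 500.0 = 121.2 t
  SiO2: 46.96% × 500.0 = 234.8 t
  SrO: 12.58% × 500.0 = 62.90 t
Balance tally, oxide-wise, with the batch weights as given, versus the basis set out (sums match the target masses exact up to rounding of places):
  ZrO2: 29.23·0.6707 = 19.60 t (target 19.60 t)
  Al2O3: 63.15·0.003000 + 208.1·0.1644 = 34.40 t (target 34.40 t)
  Li2O: 44.13·0.4041 + 208.1·0.04510 = 27.22 t (target 27.22 t)
  MgO: 123.0·0.9852 = 121.2 t (target 121.2 t)
  SiO2: 63.15·0.9950 + 29.23·0.3283 + 208.1·0.7804 = 234.8 t (target 234.8 t)
  SrO: 89.82·0.7003 = 62.90 t (target 62.90 t)
Glass-mass closure: the batch minus its LOI: 500.1 t (the Σ of target masses is 500.1 t; against the stated basis, 500.0 t — deltas are rounding alone).
Batch grand total — Σ batch = 557.4 t; the LOI term Σ batch·LOI equals 57.29 t; yield: glass divided by total = 89.72%.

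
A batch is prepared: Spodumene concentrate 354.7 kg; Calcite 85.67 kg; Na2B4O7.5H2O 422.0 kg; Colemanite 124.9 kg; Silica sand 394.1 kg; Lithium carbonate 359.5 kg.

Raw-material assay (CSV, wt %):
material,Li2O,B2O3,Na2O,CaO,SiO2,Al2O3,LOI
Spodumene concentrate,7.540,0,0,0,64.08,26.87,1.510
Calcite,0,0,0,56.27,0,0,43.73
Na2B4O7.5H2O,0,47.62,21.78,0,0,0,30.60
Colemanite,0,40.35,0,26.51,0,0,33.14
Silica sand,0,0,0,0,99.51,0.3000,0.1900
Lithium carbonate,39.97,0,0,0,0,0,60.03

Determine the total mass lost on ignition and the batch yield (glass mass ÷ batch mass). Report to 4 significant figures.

All internal work carries exact precision through the solve — mid-chain values are shown rounded off to 4 significant figures across the worked steps. Each reported number carries a single rounding. The derived quantities, including the yield, the six compositions, totals, ignition loss, net glass mass, are carried from the weighed amounts on 1311 kg of glass at full precision, as quoted within either problem or answer.
Each material's LOI contribution:
  Spodumene concentrate: 354.7 × 0.01510 = 5.356 kg
  Calcite: 85.67 × 0.4373 = 37.46 kg
  Na2B4O7.5H2O: 422.0 × 0.3060 = 129.1 kg
  Colemanite: 124.9 × 0.3314 = 41.39 kg
  Silica sand: 394.1 × 0.001900 = 0.7488 kg
  Lithium carbonate: 359.5 × 0.6003 = 215.8 kg
Total LOI = 429.9 kg
Glass = batch − LOI = 1741 − 429.9 = 1311 kg

LOI loss = 429.9 kg; glass = 1311 kg; yield = 75.31%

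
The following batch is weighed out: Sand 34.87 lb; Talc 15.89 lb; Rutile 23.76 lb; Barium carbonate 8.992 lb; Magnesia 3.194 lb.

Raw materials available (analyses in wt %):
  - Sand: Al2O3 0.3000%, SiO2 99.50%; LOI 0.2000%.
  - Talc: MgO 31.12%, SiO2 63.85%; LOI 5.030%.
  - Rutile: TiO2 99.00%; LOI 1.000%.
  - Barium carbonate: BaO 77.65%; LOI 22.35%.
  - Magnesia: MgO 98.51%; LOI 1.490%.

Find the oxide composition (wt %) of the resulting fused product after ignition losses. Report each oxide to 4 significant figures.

The working math runs at full precision through every step — rounding to four significant digits applies to each in-between result as shown; each reported value sees exactly one rounding — the derived quantities, including ignition loss, the five compositions, the totals, glass mass, the yield, are recomputed from the batch weights per 83.54 lb of glass in exact precision, exactly as printed in the question or the answer.
Oxide-by-oxide delivered mass:
  BaO: 8.992·0.7765 = 6.982 lb
  MgO: 15.89·0.3112 + 3.194·0.9851 = 8.091 lb
  Al2O3: 34.87·0.003000 = 0.1046 lb
  SiO2: 34.87·0.9950 + 15.89·0.6385 = 44.84 lb
  TiO2: 23.76·0.9900 = 23.52 lb
LOI: 34.87·0.002000 + 15.89·0.05030 + 23.76·0.01000 + 8.992·0.2235 + 3.194·0.01490 = 3.164 lb
Resulting glass, batch − LOI: 86.71 − 3.164 = 83.54 lb (matching Σ of the oxides)
wt % = oxide mass / glass mass × 100

Glass mass = 83.54 lb (batch 86.71 − LOI 3.164).
Composition: BaO 8.358%, MgO 9.685%, Al2O3 0.1252%, SiO2 53.68%, TiO2 28.16%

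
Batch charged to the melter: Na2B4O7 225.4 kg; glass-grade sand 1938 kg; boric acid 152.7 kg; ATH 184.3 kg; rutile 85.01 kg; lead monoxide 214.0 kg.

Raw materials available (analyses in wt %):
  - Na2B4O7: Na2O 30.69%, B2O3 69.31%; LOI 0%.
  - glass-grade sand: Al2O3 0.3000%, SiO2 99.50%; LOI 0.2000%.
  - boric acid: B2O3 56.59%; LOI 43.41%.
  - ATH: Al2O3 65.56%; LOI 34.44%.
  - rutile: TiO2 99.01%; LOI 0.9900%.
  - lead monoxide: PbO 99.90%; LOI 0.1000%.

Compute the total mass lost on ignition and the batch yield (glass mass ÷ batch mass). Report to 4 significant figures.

Mid-chain values appear (rounded to four significant digits) between the steps — the working math carries full float precision from first step to last; each reported value is rounded just once. The derived quantities, which include net glass mass, the yield, totals, ignition loss, six oxide percentages, are re-derived at exact precision, as set out in the question or the answer, starting from the weights on 2665 kg of glass.
Each material's LOI contribution:
  Na2B4O7: 225.4 × 0 = 0 kg
  glass-grade sand: 1938 × 0.002000 = 3.876 kg
  boric acid: 152.7 × 0.4341 = 66.29 kg
  ATH: 184.3 × 0.3444 = 63.47 kg
  rutile: 85.01 × 0.009900 = 0.8416 kg
  lead monoxide: 214.0 × 0.001000 = 0.2140 kg
Total LOI = 134.7 kg
Glass = batch − LOI = 2799 − 134.7 = 2665 kg

LOI loss = 134.7 kg; glass = 2665 kg; yield = 95.19%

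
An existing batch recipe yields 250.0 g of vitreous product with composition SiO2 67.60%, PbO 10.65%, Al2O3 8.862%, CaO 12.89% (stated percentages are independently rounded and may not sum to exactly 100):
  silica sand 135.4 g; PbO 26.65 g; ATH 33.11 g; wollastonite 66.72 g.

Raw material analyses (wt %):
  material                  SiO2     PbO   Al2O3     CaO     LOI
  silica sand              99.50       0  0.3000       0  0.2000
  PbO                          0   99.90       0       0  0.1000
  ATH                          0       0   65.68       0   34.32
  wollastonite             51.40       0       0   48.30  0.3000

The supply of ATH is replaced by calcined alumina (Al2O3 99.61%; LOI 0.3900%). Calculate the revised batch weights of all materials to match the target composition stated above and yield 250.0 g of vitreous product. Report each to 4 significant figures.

Revised batch per 250.0 g vitreous product:
  silica sand: 135.4 g
  PbO: 26.65 g
  calcined alumina: 21.83 g
  wollastonite: 66.72 g
Total batch = 250.6 g; LOI loss = 0.5827 g

Mid-chain values are displayed (rounded to 4 significant figures) across the worked steps — all arithmetic carries full float precision in all steps; every reported number is rounded only once; derived quantities (glass mass, ignition loss, the four compositions, the totals, yield) are recomputed using the weight values for 250.0 g of glass at full precision, as set out in either problem or answer.
Per-oxide target masses for 250.0 g vitreous product:
  SiO2: 67.60% × 250.0 = 169.0 g
  PbO: 10.65% × 250.0 = 26.62 g
  Al2O3: 8.862% × 250.0 = 22.16 g
  CaO: 12.89% × 250.0 = 32.22 g
Checking each oxide sum given the weights on record, on the stated basis (each sum matches its target mass within answer rounding):
  SiO2: 135.4·0.9950 + 66.72·0.5140 = 169.0 g (target 169.0 g)
  PbO: 26.65·0.9990 = 26.62 g (target 26.62 g)
  Al2O3: 135.4·0.003000 + 21.83·0.9961 = 22.15 g (target 22.16 g)
  CaO: 66.72·0.4830 = 32.23 g (target 32.22 g)
Mass balance on the glass: whole batch net of LOI = 250.0 g (oxide target masses add up to 250.0 g; against the stated basis, 250.0 g — a pure rounding effect).
Summing the batch: Σ batch = 250.6 g; LOI removed, Σ of batch·LOI: 0.5827 g; yield, glass over the total, = 99.77%.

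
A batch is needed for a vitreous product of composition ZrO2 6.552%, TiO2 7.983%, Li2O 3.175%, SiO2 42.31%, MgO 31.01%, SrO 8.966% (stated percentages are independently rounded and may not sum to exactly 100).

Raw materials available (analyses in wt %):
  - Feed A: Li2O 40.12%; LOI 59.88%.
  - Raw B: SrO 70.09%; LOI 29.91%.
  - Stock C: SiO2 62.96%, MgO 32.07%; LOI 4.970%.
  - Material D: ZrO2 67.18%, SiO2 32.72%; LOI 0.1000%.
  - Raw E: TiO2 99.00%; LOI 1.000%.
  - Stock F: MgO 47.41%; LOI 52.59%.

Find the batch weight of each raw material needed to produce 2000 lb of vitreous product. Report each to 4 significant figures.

In-progress results are printed, rounded to 4 significant figures, as written — the whole derivation carries exact precision at every stage. Every reported figure is rounded just once. The derived quantities are computed at full float precision (the yield, glass mass, the totals, LOI, the six compositions) from the weighed amounts at 2000 lb of glass as set out in problem or answer.
Oxide mass targets, per 2000 lb vitreous product:
  ZrO2: 6.552% × 2000 = 131.0 lb
  TiO2: 7.983% × 2000 = 159.7 lb
  Li2O: 3.175% × 2000 = 63.50 lb
  SiO2: 42.31% × 2000 = 846.2 lb
  MgO: 31.01% × 2000 = 620.2 lb
  SrO: 8.966% × 2000 = 179.3 lb
Balance tally, oxide-wise, using the reported weights, relative to the basis at hand (every target is met by its sum given rounding of the digits):
  ZrO2: 195.1·0.6718 = 131.1 lb (target 131.0 lb)
  TiO2: 161.3·0.9900 = 159.7 lb (target 159.7 lb)
  Li2O: 158.3·0.4012 = 63.51 lb (target 63.50 lb)
  SiO2: 1243·0.6296 + 195.1·0.3272 = 846.4 lb (target 846.2 lb)
  MgO: 1243·0.3207 + 467.6·0.4741 = 620.3 lb (target 620.2 lb)
  SrO: 255.8·0.7009 = 179.3 lb (target 179.3 lb)
Consistency of the glass mass: whole batch net of LOI = 2000 lb (summing oxide targets gives 2000 lb; against the stated basis, 2000 lb — rounding explains the deltas).
Adding the batch up: Σ batch = 2481 lb; loss to ignition Σ batch·LOI = 480.8 lb; the yield ratio, glass ÷ batch: 80.62%.

Batch per 2000 lb vitreous product:
  Feed A: 158.3 lb
  Raw B: 255.8 lb
  Stock C: 1243 lb
  Material D: 195.1 lb
  Raw E: 161.3 lb
  Stock F: 467.6 lb
Total batch = 2481 lb; LOI loss = 480.8 lb; yield = 80.62%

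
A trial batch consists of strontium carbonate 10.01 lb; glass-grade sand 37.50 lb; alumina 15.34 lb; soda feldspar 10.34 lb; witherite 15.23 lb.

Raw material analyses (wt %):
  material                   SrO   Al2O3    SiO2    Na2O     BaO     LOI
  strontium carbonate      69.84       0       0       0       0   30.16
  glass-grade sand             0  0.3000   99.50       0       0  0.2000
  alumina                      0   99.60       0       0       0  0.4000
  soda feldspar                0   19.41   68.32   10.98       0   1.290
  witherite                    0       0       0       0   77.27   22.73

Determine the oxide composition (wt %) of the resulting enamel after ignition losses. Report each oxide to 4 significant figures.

Glass mass = 81.67 lb (batch 88.42 − LOI 6.751).
Composition: SrO 8.560%, Al2O3 21.30%, SiO2 54.34%, Na2O 1.390%, BaO 14.41%

Mid-chain values are displayed, rounded to 4 significant digits, between the steps; all internal work keeps exact precision end to end; every reported result receives exactly one rounding. All derived quantities (LOI, the yield, totals, net glass mass, the five compositions) are computed from the weighed amounts for 81.67 lb of glass at exact precision, as given in problem or answer.
What the batch supplies per oxide:
  SrO: 10.01·0.6984 = 6.991 lb
  Al2O3: 37.50·0.003000 + 15.34·0.9960 + 10.34·0.1941 = 17.40 lb
  SiO2: 37.50·0.9950 + 10.34·0.6832 = 44.38 lb
  Na2O: 10.34·0.1098 = 1.135 lb
  BaO: 15.23·0.7727 = 11.77 lb
LOI: 10.01·0.3016 + 37.50·0.002000 + 15.34·0.004000 + 10.34·0.01290 + 15.23·0.2273 = 6.751 lb
Glass mass = batch − LOI = 88.42 − 6.751 = 81.67 lb (equal to the oxide-mass sum)
each oxide over glass, ×100, is wt %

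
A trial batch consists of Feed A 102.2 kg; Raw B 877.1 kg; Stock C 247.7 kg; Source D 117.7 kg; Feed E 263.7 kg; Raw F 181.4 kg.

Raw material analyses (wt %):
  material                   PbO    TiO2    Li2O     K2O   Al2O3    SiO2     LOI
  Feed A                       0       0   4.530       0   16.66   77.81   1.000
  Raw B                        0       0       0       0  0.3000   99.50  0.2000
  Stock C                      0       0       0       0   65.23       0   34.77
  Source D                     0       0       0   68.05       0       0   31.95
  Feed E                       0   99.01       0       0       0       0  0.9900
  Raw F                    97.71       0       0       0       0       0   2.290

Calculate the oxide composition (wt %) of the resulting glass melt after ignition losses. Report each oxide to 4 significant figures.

Glass mass = 1657 kg (batch 1790 − LOI 133.3).
Composition: PbO 10.70%, TiO2 15.76%, Li2O 0.2795%, K2O 4.835%, Al2O3 10.94%, SiO2 57.48%

Values along the way appear with 4-significant-figure rounding on the page; every computation holds exact precision in every operation — a single rounding finalizes every reported result; the derived quantities (net glass mass, the six compositions, yield, the totals, LOI) are carried at full float precision starting from the weights per 1657 kg of glass, as they appear in either problem or answer.
Oxide masses out of the charge:
  PbO: 181.4·0.9771 = 177.2 kg
  TiO2: 263.7·0.9901 = 261.1 kg
  Li2O: 102.2·0.04530 = 4.630 kg
  K2O: 117.7·0.6805 = 80.09 kg
  Al2O3: 102.2·0.1666 + 877.1·0.003000 + 247.7·0.6523 = 181.2 kg
  SiO2: 102.2·0.7781 + 877.1·0.9950 = 952.2 kg
LOI: 102.2·0.01000 + 877.1·0.002000 + 247.7·0.3477 + 117.7·0.3195 + 263.7·0.009900 + 181.4·0.02290 = 133.3 kg
batch − LOI leaves glass = 1790 − 133.3 = 1657 kg (matching Σ of the oxides)
wt %: oxide over glass, times 100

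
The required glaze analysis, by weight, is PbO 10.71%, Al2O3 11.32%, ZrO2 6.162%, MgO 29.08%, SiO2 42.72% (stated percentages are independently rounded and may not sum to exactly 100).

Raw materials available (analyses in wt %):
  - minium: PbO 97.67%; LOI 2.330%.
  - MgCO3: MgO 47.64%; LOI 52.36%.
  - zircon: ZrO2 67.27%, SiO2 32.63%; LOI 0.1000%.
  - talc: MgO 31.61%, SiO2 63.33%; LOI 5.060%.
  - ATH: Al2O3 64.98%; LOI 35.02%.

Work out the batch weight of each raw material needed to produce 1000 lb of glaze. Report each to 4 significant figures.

Rounding to 4 significant digits applies to every intermediate as printed. The whole derivation keeps full float precision through every step; exactly one rounding goes into every reported result; all derived quantities (the five compositions, net glass mass, LOI, the yield, the totals) are rebuilt from the weighed amounts at 1000 lb of glass in full precision as written in the problem or the answer.
Oxide mass targets, per 1000 lb glaze:
  PbO: 10.71% × 1000 = 107.1 lb
  Al2O3: 11.32% × 1000 = 113.2 lb
  ZrO2: 6.162% × 1000 = 61.62 lb
  MgO: 29.08% × 1000 = 290.8 lb
  SiO2: 42.72% × 1000 = 427.2 lb
Sums-versus-targets review from the weights as reported, under the basis named above (sums match the target masses net of answer rounding effects):
  PbO: 109.7·0.9767 = 107.1 lb (target 107.1 lb)
  Al2O3: 174.2·0.6498 = 113.2 lb (target 113.2 lb)
  ZrO2: 91.60·0.6727 = 61.62 lb (target 61.62 lb)
  MgO: 194.1·0.4764 + 627.4·0.3161 = 290.8 lb (target 290.8 lb)
  SiO2: 91.60·0.3263 + 627.4·0.6333 = 427.2 lb (target 427.2 lb)
The glass-mass cross-check: net batch after ignition = 1000 lb (the targets, summed, come to 999.9 lb; the stated basis being 1000 lb — gaps are rounding artifacts).
Summing the batch: Σ batch = 1197 lb; loss to ignition Σ batch·LOI = 197.0 lb; yield = glass ÷ total batch = 83.54%.

Batch per 1000 lb glaze:
  minium: 109.7 lb
  MgCO3: 194.1 lb
  zircon: 91.60 lb
  talc: 627.4 lb
  ATH: 174.2 lb
Total batch = 1197 lb; LOI loss = 197.0 lb; yield = 83.54%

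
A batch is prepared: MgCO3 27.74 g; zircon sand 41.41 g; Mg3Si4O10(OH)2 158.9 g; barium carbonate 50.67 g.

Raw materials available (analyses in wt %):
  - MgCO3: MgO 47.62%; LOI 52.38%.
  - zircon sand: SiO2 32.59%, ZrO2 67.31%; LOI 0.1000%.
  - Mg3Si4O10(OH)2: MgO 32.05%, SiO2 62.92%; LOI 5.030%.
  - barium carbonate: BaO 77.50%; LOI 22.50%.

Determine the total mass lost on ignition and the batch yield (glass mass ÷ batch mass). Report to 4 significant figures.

LOI loss = 33.97 g; glass = 244.8 g; yield = 87.81%

The whole derivation carries full precision in all steps. Mid-chain values appear rounded to four significant digits within the worked lines; every reported number undergoes a single rounding. The derived quantities (the totals, the four compositions, the yield, glass mass, ignition loss) are recomputed starting from the weights for 244.8 g of glass at exact precision as quoted within the problem or the answer.
Loss on ignition, line by line:
  MgCO3: 27.74 × 0.5238 = 14.53 g
  zircon sand: 41.41 × 0.001000 = 0.04141 g
  Mg3Si4O10(OH)2: 158.9 × 0.05030 = 7.993 g
  barium carbonate: 50.67 × 0.2250 = 11.40 g
Total LOI = 33.97 g
Glass = batch − LOI = 278.7 − 33.97 = 244.8 g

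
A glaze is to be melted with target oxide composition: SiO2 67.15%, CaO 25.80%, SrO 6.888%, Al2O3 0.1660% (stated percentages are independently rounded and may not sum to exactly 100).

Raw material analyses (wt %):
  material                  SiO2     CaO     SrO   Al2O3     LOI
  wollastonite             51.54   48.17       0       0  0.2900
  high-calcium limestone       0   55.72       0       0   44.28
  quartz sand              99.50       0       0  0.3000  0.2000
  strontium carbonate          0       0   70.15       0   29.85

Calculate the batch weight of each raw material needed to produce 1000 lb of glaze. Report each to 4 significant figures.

Every computation maintains exact precision at each step — in-progress results are shown rounded to four significant figures on the page; each reported number is rounded a single time. Derived quantities are carried in exact precision (totals, four oxide percentages, glass mass, yield, ignition loss) starting from the weights per 1000 lb of glass precisely as stated by the problem or the answer.
Per-oxide target masses for 1000 lb glaze:
  SiO2: 67.15% × 1000 = 671.5 lb
  CaO: 25.80% × 1000 = 258.0 lb
  SrO: 6.888% × 1000 = 68.88 lb
  Al2O3: 0.1660% × 1000 = 1.660 lb
Oxide-by-oxide audit given the weights on record, per the basis as stated (oxide sums agree with the targets inside rounding margins):
  SiO2: 234.6·0.5154 + 553.3·0.9950 = 671.4 lb (target 671.5 lb)
  CaO: 234.6·0.4817 + 260.2·0.5572 = 258.0 lb (target 258.0 lb)
  SrO: 98.19·0.7015 = 68.88 lb (target 68.88 lb)
  Al2O3: 553.3·0.003000 = 1.660 lb (target 1.660 lb)
Mass balance on the glass: net batch after ignition = 1000 lb (targets for the oxides total 1000 lb; basis as stated: 1000 lb — a pure rounding effect).
Adding the batch up: Σ batch = 1146 lb; LOI loss = Σ batch·LOI = 146.3 lb; the yield ratio, glass ÷ batch: 87.24%.

Batch per 1000 lb glaze:
  wollastonite: 234.6 lb
  high-calcium limestone: 260.2 lb
  quartz sand: 553.3 lb
  strontium carbonate: 98.19 lb
Total batch = 1146 lb; LOI loss = 146.3 lb; yield = 87.24%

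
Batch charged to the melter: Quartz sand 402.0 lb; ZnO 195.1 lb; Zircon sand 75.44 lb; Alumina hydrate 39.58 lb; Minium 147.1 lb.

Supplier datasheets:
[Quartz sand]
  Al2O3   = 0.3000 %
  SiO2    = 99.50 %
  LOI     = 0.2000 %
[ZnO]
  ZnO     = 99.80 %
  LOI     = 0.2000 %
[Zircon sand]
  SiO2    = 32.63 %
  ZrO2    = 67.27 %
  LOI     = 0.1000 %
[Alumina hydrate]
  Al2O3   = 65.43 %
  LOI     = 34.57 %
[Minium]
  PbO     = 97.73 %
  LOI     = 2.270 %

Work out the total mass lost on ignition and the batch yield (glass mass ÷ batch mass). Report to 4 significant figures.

Full float precision is held at each step — in-progress results are shown with 4-significant-digit rounding in the working; every reported number is rounded once only; all derived quantities (net glass mass, totals, the five compositions, yield, LOI) are recomputed in full float precision from the batch weights at 840.9 lb of glass, as given in the problem or answer text.
Loss on ignition, line by line:
  Quartz sand: 402.0 × 0.002000 = 0.8040 lb
  ZnO: 195.1 × 0.002000 = 0.3902 lb
  Zircon sand: 75.44 × 0.001000 = 0.07544 lb
  Alumina hydrate: 39.58 × 0.3457 = 13.68 lb
  Minium: 147.1 × 0.02270 = 3.339 lb
Total LOI = 18.29 lb
Glass = batch − LOI = 859.2 − 18.29 = 840.9 lb

LOI loss = 18.29 lb; glass = 840.9 lb; yield = 97.87%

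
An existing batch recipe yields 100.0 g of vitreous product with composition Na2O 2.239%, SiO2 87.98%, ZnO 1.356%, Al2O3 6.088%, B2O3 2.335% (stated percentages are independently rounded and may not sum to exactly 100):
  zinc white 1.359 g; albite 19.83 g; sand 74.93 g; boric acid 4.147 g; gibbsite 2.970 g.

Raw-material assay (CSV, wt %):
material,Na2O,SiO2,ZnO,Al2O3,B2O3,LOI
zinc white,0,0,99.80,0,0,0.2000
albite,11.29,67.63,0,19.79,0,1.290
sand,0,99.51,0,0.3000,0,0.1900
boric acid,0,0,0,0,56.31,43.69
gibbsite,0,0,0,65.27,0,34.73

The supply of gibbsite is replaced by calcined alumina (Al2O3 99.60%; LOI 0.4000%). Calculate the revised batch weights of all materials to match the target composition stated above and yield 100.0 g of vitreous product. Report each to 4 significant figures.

Revised batch per 100.0 g vitreous product:
  zinc white: 1.359 g
  albite: 19.83 g
  sand: 74.93 g
  boric acid: 4.147 g
  calcined alumina: 1.946 g
Total batch = 102.2 g; LOI loss = 2.221 g

All arithmetic carries full float precision end to end — working values appear (rounded to 4 significant figures) in the printout; each reported result takes exactly one rounding. The derived quantities, which include LOI, the totals, the yield, the five compositions, glass mass, are recomputed at full float precision, as set out in the problem or answer text, using the weight values at 100.0 g of glass.
Target masses of each oxide per 100.0 g vitreous product:
  Na2O: 2.239% × 100.0 = 2.239 g
  SiO2: 87.98% × 100.0 = 87.98 g
  ZnO: 1.356% × 100.0 = 1.356 g
  Al2O3: 6.088% × 100.0 = 6.088 g
  B2O3: 2.335% × 100.0 = 2.335 g
Balance tally, oxide-wise, working from each reported weight, against the basis in use (every target is met by its sum within answer rounding):
  Na2O: 19.83·0.1129 = 2.239 g (target 2.239 g)
  SiO2: 19.83·0.6763 + 74.93·0.9951 = 87.97 g (target 87.98 g)
  ZnO: 1.359·0.9980 = 1.356 g (target 1.356 g)
  Al2O3: 19.83·0.1979 + 74.93·0.003000 + 1.946·0.9960 = 6.087 g (target 6.088 g)
  B2O3: 4.147·0.5631 = 2.335 g (target 2.335 g)
Glass-mass closure: net batch after ignition = 99.99 g (summing oxide targets gives 100.0 g; with the basis standing at 100.0 g — differing by rounding only).
Total batch = Σ batch = 102.2 g; ignition loss, Σ(batch × LOI) = 2.221 g; the yield ratio, glass ÷ batch: 97.83%.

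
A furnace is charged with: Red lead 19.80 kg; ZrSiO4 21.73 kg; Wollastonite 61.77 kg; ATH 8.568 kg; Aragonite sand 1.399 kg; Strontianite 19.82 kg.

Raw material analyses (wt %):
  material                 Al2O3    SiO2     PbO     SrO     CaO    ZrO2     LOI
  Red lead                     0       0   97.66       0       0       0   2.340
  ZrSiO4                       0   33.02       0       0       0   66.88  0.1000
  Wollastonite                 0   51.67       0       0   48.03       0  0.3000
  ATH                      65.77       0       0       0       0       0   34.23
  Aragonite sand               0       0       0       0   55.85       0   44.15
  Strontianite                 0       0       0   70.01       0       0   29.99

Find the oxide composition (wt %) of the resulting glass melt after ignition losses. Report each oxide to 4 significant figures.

All internal work runs at exact precision at every stage; values along the way are printed rounded to 4 significant digits at each printed step — every reported number includes exactly one rounding. Derived quantities are rebuilt starting from the weights on 122.9 kg of glass at exact precision (yield, ignition loss, net glass mass, the totals, the six compositions), as they appear in problem or answer.
Oxide masses out of the charge:
  Al2O3: 8.568·0.6577 = 5.635 kg
  SiO2: 21.73·0.3302 + 61.77·0.5167 = 39.09 kg
  PbO: 19.80·0.9766 = 19.34 kg
  SrO: 19.82·0.7001 = 13.88 kg
  CaO: 61.77·0.4803 + 1.399·0.5585 = 30.45 kg
  ZrO2: 21.73·0.6688 = 14.53 kg
LOI: 19.80·0.02340 + 21.73·0.001000 + 61.77·0.003000 + 8.568·0.3423 + 1.399·0.4415 + 19.82·0.2999 = 10.16 kg
batch − LOI leaves glass = 133.1 − 10.16 = 122.9 kg (the oxide masses sum to this)
wt % = 100 × oxide mass / glass mass

Glass mass = 122.9 kg (batch 133.1 − LOI 10.16).
Composition: Al2O3 4.584%, SiO2 31.80%, PbO 15.73%, SrO 11.29%, CaO 24.77%, ZrO2 11.82%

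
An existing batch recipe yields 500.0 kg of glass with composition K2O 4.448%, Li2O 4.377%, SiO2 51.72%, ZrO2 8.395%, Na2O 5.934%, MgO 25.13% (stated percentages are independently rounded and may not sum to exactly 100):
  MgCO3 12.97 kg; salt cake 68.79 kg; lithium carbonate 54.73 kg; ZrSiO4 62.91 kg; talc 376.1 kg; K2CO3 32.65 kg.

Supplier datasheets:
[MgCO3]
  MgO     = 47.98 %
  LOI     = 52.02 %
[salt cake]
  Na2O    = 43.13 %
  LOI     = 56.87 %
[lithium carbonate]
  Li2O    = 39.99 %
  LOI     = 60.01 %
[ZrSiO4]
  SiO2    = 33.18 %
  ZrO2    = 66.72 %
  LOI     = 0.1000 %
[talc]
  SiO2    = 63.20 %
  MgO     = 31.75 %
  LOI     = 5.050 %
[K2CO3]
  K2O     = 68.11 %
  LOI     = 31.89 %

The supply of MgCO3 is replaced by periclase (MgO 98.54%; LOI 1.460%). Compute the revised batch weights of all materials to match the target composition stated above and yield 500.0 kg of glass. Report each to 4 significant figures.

Revised batch per 500.0 kg glass:
  periclase: 6.315 kg
  salt cake: 68.79 kg
  lithium carbonate: 54.73 kg
  ZrSiO4: 62.91 kg
  talc: 376.1 kg
  K2CO3: 32.65 kg
Total batch = 601.5 kg; LOI loss = 101.5 kg

Rounding to four significant figures applies to every working value as displayed. The working math carries exact precision throughout — each reported result is rounded a single time. The derived quantities, including glass mass, the yield, totals, LOI, the six compositions, are rebuilt using the weight values at 500.0 kg of glass in exact precision as set out in either problem or answer.
Target masses of each oxide per 500.0 kg glass:
  K2O: 4.448% × 500.0 = 22.24 kg
  Li2O: 4.377% × 500.0 = 21.88 kg
  SiO2: 51.72% × 500.0 = 258.6 kg
  ZrO2: 8.395% × 500.0 = 41.98 kg
  Na2O: 5.934% × 500.0 = 29.67 kg
  MgO: 25.13% × 500.0 = 125.6 kg
Sums-versus-targets review on the weights just shown, at the basis given (sum by sum, the targets are met given rounding of the digits):
  K2O: 32.65·0.6811 = 22.24 kg (target 22.24 kg)
  Li2O: 54.73·0.3999 = 21.89 kg (target 21.88 kg)
  SiO2: 62.91·0.3318 + 376.1·0.6320 = 258.6 kg (target 258.6 kg)
  ZrO2: 62.91·0.6672 = 41.97 kg (target 41.98 kg)
  Na2O: 68.79·0.4313 = 29.67 kg (target 29.67 kg)
  MgO: 6.315·0.9854 + 376.1·0.3175 = 125.6 kg (target 125.6 kg)
Consistency of the glass mass: total charge less LOI = 500.0 kg (the Σ of target masses is 500.0 kg; the stated basis being 500.0 kg — any gap is answer rounding).
Summing the batch: Σ batch = 601.5 kg; LOI loss = Σ batch·LOI = 101.5 kg; the yield ratio, glass ÷ batch: 83.12%.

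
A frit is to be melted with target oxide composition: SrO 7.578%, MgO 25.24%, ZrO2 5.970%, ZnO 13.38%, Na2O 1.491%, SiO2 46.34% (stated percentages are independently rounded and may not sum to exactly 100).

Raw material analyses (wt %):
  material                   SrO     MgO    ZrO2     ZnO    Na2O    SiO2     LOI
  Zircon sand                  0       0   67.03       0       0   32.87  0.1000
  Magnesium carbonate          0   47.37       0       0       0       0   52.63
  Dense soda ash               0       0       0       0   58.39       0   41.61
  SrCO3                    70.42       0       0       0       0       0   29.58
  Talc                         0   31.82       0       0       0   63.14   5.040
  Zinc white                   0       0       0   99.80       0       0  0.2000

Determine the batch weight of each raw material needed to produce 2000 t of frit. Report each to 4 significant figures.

Batch per 2000 t frit:
  Zircon sand: 178.1 t
  Magnesium carbonate: 141.9 t
  Dense soda ash: 51.07 t
  SrCO3: 215.2 t
  Talc: 1375 t
  Zinc white: 268.1 t
Total batch = 2229 t; LOI loss = 229.6 t; yield = 89.70%

Working values are rounded to 4 significant digits wherever printed — the working math maintains full precision in all steps. A single rounding produces every reported result; all derived quantities, which include glass mass, LOI, six oxide percentages, the yield, the totals, are recomputed in full float precision, precisely as stated by either problem or answer, using the weight values per 2000 t of glass.
Target masses of each oxide per 2000 t frit:
  SrO: 7.578% × 2000 = 151.6 t
  MgO: 25.24% × 2000 = 504.8 t
  ZrO2: 5.970% × 2000 = 119.4 t
  ZnO: 13.38% × 2000 = 267.6 t
  Na2O: 1.491% × 2000 = 29.82 t
  SiO2: 46.34% × 2000 = 926.8 t
Oxide-by-oxide audit on the weights just shown, at the basis given (delivered sums recover each target modulo rounding of the values):
  SrO: 215.2·0.7042 = 151.5 t (target 151.6 t)
  MgO: 141.9·0.4737 + 1375·0.3182 = 504.7 t (target 504.8 t)
  ZrO2: 178.1·0.6703 = 119.4 t (target 119.4 t)
  ZnO: 268.1·0.9980 = 267.6 t (target 267.6 t)
  Na2O: 51.07·0.5839 = 29.82 t (target 29.82 t)
  SiO2: 178.1·0.3287 + 1375·0.6314 = 926.7 t (target 926.8 t)
Glass-mass sanity pass: total charge less LOI = 2000 t (summing oxide targets gives 2000 t; stated basis 2000 t — rounding explains the deltas).
Whole-batch sum: Σ batch = 2229 t; the LOI term Σ batch·LOI equals 229.6 t; yield = glass ÷ total batch = 89.70%.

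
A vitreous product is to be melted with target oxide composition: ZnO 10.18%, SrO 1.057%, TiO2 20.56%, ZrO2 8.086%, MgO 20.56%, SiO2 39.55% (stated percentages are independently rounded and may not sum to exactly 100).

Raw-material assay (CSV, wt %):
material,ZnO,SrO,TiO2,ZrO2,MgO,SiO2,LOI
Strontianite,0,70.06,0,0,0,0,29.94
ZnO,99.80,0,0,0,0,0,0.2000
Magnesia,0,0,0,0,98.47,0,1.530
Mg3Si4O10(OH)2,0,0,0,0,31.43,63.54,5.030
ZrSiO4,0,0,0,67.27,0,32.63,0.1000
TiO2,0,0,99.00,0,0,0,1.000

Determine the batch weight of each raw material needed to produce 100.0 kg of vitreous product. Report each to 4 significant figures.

Batch per 100.0 kg vitreous product:
  Strontianite: 1.509 kg
  ZnO: 10.20 kg
  Magnesia: 2.982 kg
  Mg3Si4O10(OH)2: 56.07 kg
  ZrSiO4: 12.02 kg
  TiO2: 20.77 kg
Total batch = 103.6 kg; LOI loss = 3.558 kg; yield = 96.56%

Working values appear (rounded to four significant digits) alongside each step. The working math carries full precision at every stage. Every reported number is rounded a single time. Derived quantities, including ignition loss, the six compositions, glass mass, yield, the totals, are carried starting from the weights for 100.0 kg of glass at full float precision exactly as shown in the question or the answer.
The oxide mass targets at 100.0 kg vitreous product:
  ZnO: 10.18% × 100.0 = 10.18 kg
  SrO: 1.057% × 100.0 = 1.057 kg
  TiO2: 20.56% × 100.0 = 20.56 kg
  ZrO2: 8.086% × 100.0 = 8.086 kg
  MgO: 20.56% × 100.0 = 20.56 kg
  SiO2: 39.55% × 100.0 = 39.55 kg
Verifying the oxide balance working from each reported weight, at the basis given (every target is met by its sum within answer rounding):
  ZnO: 10.20·0.9980 = 10.18 kg (target 10.18 kg)
  SrO: 1.509·0.7006 = 1.057 kg (target 1.057 kg)
  TiO2: 20.77·0.9900 = 20.56 kg (target 20.56 kg)
  ZrO2: 12.02·0.6727 = 8.086 kg (target 8.086 kg)
  MgO: 2.982·0.9847 + 56.07·0.3143 = 20.56 kg (target 20.56 kg)
  SiO2: 56.07·0.6354 + 12.02·0.3263 = 39.55 kg (target 39.55 kg)
Glass-mass closure: the batch minus its LOI: 99.99 kg (the targets, summed, come to 99.99 kg; with the basis standing at 100.0 kg — any gap is answer rounding).
Total batch = Σ batch = 103.6 kg; ignition loss, Σ(batch × LOI) = 3.558 kg; as yield: glass ÷ batch → 96.56%.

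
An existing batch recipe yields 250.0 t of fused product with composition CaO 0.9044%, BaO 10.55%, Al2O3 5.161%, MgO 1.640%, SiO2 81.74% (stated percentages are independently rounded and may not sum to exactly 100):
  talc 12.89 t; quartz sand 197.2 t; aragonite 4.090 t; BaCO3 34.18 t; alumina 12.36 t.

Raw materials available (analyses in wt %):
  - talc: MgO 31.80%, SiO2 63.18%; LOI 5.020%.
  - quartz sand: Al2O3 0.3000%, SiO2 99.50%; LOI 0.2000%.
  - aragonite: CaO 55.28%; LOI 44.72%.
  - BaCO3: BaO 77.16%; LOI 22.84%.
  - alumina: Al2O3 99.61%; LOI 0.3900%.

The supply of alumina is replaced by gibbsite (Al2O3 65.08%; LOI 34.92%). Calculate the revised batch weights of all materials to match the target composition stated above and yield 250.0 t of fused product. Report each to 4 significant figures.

All arithmetic runs at exact precision from start to finish — intermediates are shown, rounded to four significant figures, in the printout; every reported number takes exactly one rounding; all derived quantities are rebuilt at exact precision (five oxide percentages, ignition loss, totals, glass mass, yield) from the weighed amounts for 250.0 t of glass, as set out in problem or answer.
The oxide mass targets at 250.0 t fused product:
  CaO: 0.9044% × 250.0 = 2.261 t
  BaO: 10.55% × 250.0 = 26.38 t
  Al2O3: 5.161% × 250.0 = 12.90 t
  MgO: 1.640% × 250.0 = 4.100 t
  SiO2: 81.74% × 250.0 = 204.4 t
Sums-versus-targets review applying the batch weights above, versus the basis set out (sums match the target masses given rounding of the digits):
  CaO: 4.090·0.5528 = 2.261 t (target 2.261 t)
  BaO: 34.18·0.7716 = 26.37 t (target 26.38 t)
  Al2O3: 197.2·0.003000 + 18.92·0.6508 = 12.90 t (target 12.90 t)
  MgO: 12.89·0.3180 = 4.099 t (target 4.100 t)
  SiO2: 12.89·0.6318 + 197.2·0.9950 = 204.4 t (target 204.4 t)
Auditing the glass mass value: total charge less LOI = 250.0 t (oxide target masses add up to 250.0 t; versus the stated basis of 250.0 t — any gap is answer rounding).
Batch grand total — Σ batch = 267.3 t; LOI removed, Σ of batch·LOI: 17.28 t; yield: glass divided by total = 93.53%.

Revised batch per 250.0 t fused product:
  talc: 12.89 t
  quartz sand: 197.2 t
  aragonite: 4.090 t
  BaCO3: 34.18 t
  gibbsite: 18.92 t
Total batch = 267.3 t; LOI loss = 17.28 t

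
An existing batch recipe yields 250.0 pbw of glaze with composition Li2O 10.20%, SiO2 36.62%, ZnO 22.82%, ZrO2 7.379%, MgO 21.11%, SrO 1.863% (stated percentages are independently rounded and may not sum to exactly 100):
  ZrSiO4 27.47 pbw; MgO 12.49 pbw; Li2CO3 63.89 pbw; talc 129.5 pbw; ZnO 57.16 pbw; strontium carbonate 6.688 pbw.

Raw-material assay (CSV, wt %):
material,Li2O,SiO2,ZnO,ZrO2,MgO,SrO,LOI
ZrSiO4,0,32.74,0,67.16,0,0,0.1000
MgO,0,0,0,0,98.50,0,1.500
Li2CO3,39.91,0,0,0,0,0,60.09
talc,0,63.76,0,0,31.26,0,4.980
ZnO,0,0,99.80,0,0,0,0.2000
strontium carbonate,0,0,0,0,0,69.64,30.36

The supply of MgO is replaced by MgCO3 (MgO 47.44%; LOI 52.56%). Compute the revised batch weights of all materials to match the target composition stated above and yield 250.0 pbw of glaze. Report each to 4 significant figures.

Each numeric step keeps full float precision from start to finish. The intermediate values are displayed (rounded to four significant digits) alongside each step. Each reported result is rounded only once; all derived quantities are computed at full float precision (totals, LOI, the yield, glass mass, six oxide percentages) from the weighed amounts per 250.0 pbw of glass, as given in question or answer.
Oxide-by-oxide targets in 250.0 pbw glaze:
  Li2O: 10.20% × 250.0 = 25.50 pbw
  SiO2: 36.62% × 250.0 = 91.55 pbw
  ZnO: 22.82% × 250.0 = 57.05 pbw
  ZrO2: 7.379% × 250.0 = 18.45 pbw
  MgO: 21.11% × 250.0 = 52.78 pbw
  SrO: 1.863% × 250.0 = 4.658 pbw
Checking each oxide sum from the weights as reported, under the basis named above (delivered sums recover each target given rounding of the digits):
  Li2O: 63.89·0.3991 = 25.50 pbw (target 25.50 pbw)
  SiO2: 27.47·0.3274 + 129.5·0.6376 = 91.56 pbw (target 91.55 pbw)
  ZnO: 57.16·0.9980 = 57.05 pbw (target 57.05 pbw)
  ZrO2: 27.47·0.6716 = 18.45 pbw (target 18.45 pbw)
  MgO: 25.93·0.4744 + 129.5·0.3126 = 52.78 pbw (target 52.78 pbw)
  SrO: 6.688·0.6964 = 4.658 pbw (target 4.658 pbw)
Auditing the glass mass value: Σ batch − LOI loss = 250.0 pbw (oxide target masses add up to 250.0 pbw; with the basis standing at 250.0 pbw — a pure rounding effect).
Adding the batch up: Σ batch = 310.6 pbw; LOI loss = Σ batch·LOI = 60.64 pbw; glass ÷ batch gives a yield of 80.48%.

Revised batch per 250.0 pbw glaze:
  ZrSiO4: 27.47 pbw
  MgCO3: 25.93 pbw
  Li2CO3: 63.89 pbw
  talc: 129.5 pbw
  ZnO: 57.16 pbw
  strontium carbonate: 6.688 pbw
Total batch = 310.6 pbw; LOI loss = 60.64 pbw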